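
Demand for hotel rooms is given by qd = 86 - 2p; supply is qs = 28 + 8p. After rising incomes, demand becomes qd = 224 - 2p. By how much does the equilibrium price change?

Original equilibrium: p* = 5.8, q* = 74.4.
New equilibrium: 224 - 2p = 28 + 8p, so 196 = 10p and p' = 19.6; q' = 224 − 2(19.6) = 184.8.
Change in price: 19.6 − 5.8 = 13.8.

Δp = 13.8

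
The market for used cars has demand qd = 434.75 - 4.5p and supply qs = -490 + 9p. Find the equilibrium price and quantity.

Set qd = qs: 434.75 - 4.5p = -490 + 9p.
924.75 = 13.5p, so p* = 68.5.
q* = 434.75 − 4.5(68.5) = 126.5.

p* = 68.5, q* = 126.5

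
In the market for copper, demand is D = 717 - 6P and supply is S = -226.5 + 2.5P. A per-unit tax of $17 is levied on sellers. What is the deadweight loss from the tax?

Deadweight loss = 255

Pre-tax equilibrium: P* = 111, Q* = 51.
Tax on sellers shifts supply to S = -226.5 + 2.5(P − 17) = -269 + 2.5P.
717 - 6P = -269 + 2.5P gives buyer price Pb = 116; sellers receive Ps = 116 − 17 = 99.
New quantity: Q = 717 − 6(116) = 21.
DWL = ½ × 17 × (51 − 21) = 255.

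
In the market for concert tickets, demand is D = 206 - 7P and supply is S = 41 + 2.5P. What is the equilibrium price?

Set D = S: 206 - 7P = 41 + 2.5P.
165 = 9.5P, so P* = 330/19.
Q* = 206 − 7(330/19) = 1604/19.

P* = 330/19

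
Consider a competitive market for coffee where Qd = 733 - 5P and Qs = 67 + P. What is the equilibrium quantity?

Set Qd = Qs: 733 - 5P = 67 + P.
666 = 6P, so P* = 111.
Q* = 733 − 5(111) = 178.

Q* = 178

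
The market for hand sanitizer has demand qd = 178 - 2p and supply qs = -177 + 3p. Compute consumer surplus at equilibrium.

Consumer surplus = 324

Equilibrium: 178 - 2p = -177 + 3p gives p* = 71, q* = 36.
Demand choke price (qd = 0): p = 89.
CS = ½(89 − 71)(36) = 324.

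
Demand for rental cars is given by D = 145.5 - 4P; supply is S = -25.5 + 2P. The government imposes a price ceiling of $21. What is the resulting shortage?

Shortage = 45

Equilibrium price would be P* = 28.5, so the ceiling at 21 binds.
At P = 21: D = 145.5 − 4(21) = 61.5, S = -25.5 + 2(21) = 16.5.
Shortage = 61.5 − 16.5 = 45.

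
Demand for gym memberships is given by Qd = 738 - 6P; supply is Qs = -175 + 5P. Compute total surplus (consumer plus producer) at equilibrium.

Equilibrium: 738 - 6P = -175 + 5P gives P* = 83, Q* = 240.
Demand choke price: P = 123; supply starts at P = 35.
CS = ½(123 − 83)(240) = 4800; PS = ½(83 − 35)(240) = 5760.

Total surplus = 10560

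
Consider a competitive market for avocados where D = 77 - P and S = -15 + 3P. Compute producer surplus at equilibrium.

Equilibrium: 77 - P = -15 + 3P gives P* = 23, Q* = 54.
Supply starts at P = 5 (where S = 0).
PS = ½(23 − 5)(54) = 486.

Producer surplus = 486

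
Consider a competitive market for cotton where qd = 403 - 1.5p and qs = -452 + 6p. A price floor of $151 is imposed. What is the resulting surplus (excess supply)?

Surplus = 277.5

Equilibrium price would be p* = 114, so the floor at 151 binds.
At p = 151: qd = 176.5, qs = 454.
Surplus = 454 − 176.5 = 277.5.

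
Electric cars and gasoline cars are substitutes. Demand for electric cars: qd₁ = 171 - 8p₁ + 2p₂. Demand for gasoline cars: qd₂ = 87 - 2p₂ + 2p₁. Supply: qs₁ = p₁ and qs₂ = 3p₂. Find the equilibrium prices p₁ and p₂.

Market 1: 171 - 8p₁ + 2p₂ = p₁ → 9p₁ - 2p₂ = 171.
Market 2: 5p₂ - 2p₁ = 87.
Eliminating p₂: 5×(1) + 2×(2) gives 41p₁ = 1029, so p₁ = 1029/41.
Back-substitute into (2): p₂ = (87 + 2×1029/41) / 5 = 1125/41.

p₁ = 1029/41, p₂ = 1125/41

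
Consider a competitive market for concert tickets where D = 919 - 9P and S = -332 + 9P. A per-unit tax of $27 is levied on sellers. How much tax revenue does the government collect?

Pre-tax equilibrium: P* = 69.5, Q* = 293.5.
Tax on sellers shifts supply to S = -332 + 9(P − 27) = -575 + 9P.
919 - 9P = -575 + 9P gives buyer price Pb = 83; sellers receive Ps = 83 − 27 = 56.
New quantity: Q = 919 − 9(83) = 172.
Revenue = 27 × 172 = 4644.

Tax revenue = 4644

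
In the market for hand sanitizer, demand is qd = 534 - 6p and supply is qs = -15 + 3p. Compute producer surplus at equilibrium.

Producer surplus = 4704

Equilibrium: 534 - 6p = -15 + 3p gives p* = 61, q* = 168.
Supply starts at p = 5 (where qs = 0).
PS = ½(61 − 5)(168) = 4704.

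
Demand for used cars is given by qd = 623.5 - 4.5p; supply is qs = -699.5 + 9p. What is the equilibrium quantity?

Set qd = qs: 623.5 - 4.5p = -699.5 + 9p.
1323 = 13.5p, so p* = 98.
q* = 623.5 − 4.5(98) = 182.5.

q* = 182.5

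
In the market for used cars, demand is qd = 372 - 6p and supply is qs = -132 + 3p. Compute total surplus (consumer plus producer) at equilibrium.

Total surplus = 324

Equilibrium: 372 - 6p = -132 + 3p gives p* = 56, q* = 36.
Demand choke price: p = 62; supply starts at p = 44.
CS = ½(62 − 56)(36) = 108; PS = ½(56 − 44)(36) = 216.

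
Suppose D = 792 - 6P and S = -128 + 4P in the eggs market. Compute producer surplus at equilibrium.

Equilibrium: 792 - 6P = -128 + 4P gives P* = 92, Q* = 240.
Supply starts at P = 32 (where S = 0).
PS = ½(92 − 32)(240) = 7200.

Producer surplus = 7200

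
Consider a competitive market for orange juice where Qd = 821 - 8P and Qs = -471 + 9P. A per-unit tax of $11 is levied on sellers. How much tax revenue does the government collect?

Pre-tax equilibrium: P* = 76, Q* = 213.
Tax on sellers shifts supply to Qs = -471 + 9(P − 11) = -570 + 9P.
821 - 8P = -570 + 9P gives buyer price Pb = 1391/17; sellers receive Ps = 1391/17 − 11 = 1204/17.
New quantity: Q = 821 − 8(1391/17) = 2829/17.
Revenue = 11 × 2829/17 = 31119/17.

Tax revenue = 31119/17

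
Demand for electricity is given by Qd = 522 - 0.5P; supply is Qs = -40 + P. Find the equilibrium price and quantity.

P* = 1124/3, Q* = 1004/3

Set Qd = Qs: 522 - 0.5P = -40 + P.
562 = 1.5P, so P* = 1124/3.
Q* = 522 − 0.5(1124/3) = 1004/3.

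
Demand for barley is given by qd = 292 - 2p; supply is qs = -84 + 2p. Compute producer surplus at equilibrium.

Producer surplus = 2704

Equilibrium: 292 - 2p = -84 + 2p gives p* = 94, q* = 104.
Supply starts at p = 42 (where qs = 0).
PS = ½(94 − 42)(104) = 2704.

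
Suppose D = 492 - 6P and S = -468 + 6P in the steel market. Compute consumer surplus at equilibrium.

Consumer surplus = 12

Equilibrium: 492 - 6P = -468 + 6P gives P* = 80, Q* = 12.
Demand choke price (D = 0): P = 82.
CS = ½(82 − 80)(12) = 12.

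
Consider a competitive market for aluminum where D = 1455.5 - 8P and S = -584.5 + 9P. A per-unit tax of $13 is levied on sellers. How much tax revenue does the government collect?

Pre-tax equilibrium: P* = 120, Q* = 495.5.
Tax on sellers shifts supply to S = -584.5 + 9(P − 13) = -701.5 + 9P.
1455.5 - 8P = -701.5 + 9P gives buyer price Pb = 2157/17; sellers receive Ps = 2157/17 − 13 = 1936/17.
New quantity: Q = 1455.5 − 8(2157/17) = 14975/34.
Revenue = 13 × 14975/34 = 194675/34.

Tax revenue = 194675/34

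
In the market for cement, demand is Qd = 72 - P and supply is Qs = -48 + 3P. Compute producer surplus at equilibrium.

Equilibrium: 72 - P = -48 + 3P gives P* = 30, Q* = 42.
Supply starts at P = 16 (where Qs = 0).
PS = ½(30 − 16)(42) = 294.

Producer surplus = 294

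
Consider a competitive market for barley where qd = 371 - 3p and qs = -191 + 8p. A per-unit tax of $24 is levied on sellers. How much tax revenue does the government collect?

Tax revenue = 43656/11

Pre-tax equilibrium: p* = 562/11, q* = 2395/11.
Tax on sellers shifts supply to qs = -191 + 8(p − 24) = -383 + 8p.
371 - 3p = -383 + 8p gives buyer price pb = 754/11; sellers receive ps = 754/11 − 24 = 490/11.
New quantity: q = 371 − 3(754/11) = 1819/11.
Revenue = 24 × 1819/11 = 43656/11.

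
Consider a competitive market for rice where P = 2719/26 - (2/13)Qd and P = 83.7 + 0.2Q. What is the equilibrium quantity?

Q* = 59

Set the two price expressions equal: 2719/26 - (2/13)Q = 83.7 + 0.2Q.
1357/65 = (23/65)Q, so Q* = 59.
P* = 2719/26 − (2/13)(59) = 95.5.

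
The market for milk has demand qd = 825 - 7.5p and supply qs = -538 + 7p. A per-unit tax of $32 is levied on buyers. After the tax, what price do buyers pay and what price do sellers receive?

Pre-tax equilibrium: p* = 94, q* = 120.
Tax on buyers shifts demand to qd = 825 − 7.5(p + 32) = 585 - 7.5p.
585 - 7.5p = -538 + 7p gives seller price ps = 2246/29; buyers pay pb = 2246/29 + 32 = 3174/29.
New quantity: q = 825 − 7.5(3174/29) = 120/29.

Buyers pay 3174/29, sellers receive 2246/29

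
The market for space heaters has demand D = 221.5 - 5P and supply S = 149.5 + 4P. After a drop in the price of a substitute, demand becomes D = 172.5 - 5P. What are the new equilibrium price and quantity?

P' = 23/9, Q' = 2875/18

Original equilibrium: P* = 8, Q* = 181.5.
New equilibrium: 172.5 - 5P = 149.5 + 4P, so 23 = 9P and P' = 23/9; Q' = 172.5 − 5(23/9) = 2875/18.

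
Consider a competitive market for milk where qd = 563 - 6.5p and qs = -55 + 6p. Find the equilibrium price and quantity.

Set qd = qs: 563 - 6.5p = -55 + 6p.
618 = 12.5p, so p* = 49.44.
q* = 563 − 6.5(49.44) = 241.64.

p* = 49.44, q* = 241.64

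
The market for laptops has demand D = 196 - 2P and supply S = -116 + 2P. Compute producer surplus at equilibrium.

Producer surplus = 400

Equilibrium: 196 - 2P = -116 + 2P gives P* = 78, Q* = 40.
Supply starts at P = 58 (where S = 0).
PS = ½(78 − 58)(40) = 400.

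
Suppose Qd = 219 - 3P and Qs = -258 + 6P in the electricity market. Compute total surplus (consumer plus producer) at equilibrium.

Total surplus = 900

Equilibrium: 219 - 3P = -258 + 6P gives P* = 53, Q* = 60.
Demand choke price: P = 73; supply starts at P = 43.
CS = ½(73 − 53)(60) = 600; PS = ½(53 − 43)(60) = 300.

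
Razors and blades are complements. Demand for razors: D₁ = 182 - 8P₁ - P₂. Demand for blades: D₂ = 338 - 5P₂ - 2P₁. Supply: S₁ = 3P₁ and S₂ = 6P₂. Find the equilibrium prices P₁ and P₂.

P₁ = 1664/119, P₂ = 3354/119

Market 1: 182 - 8P₁ - P₂ = 3P₁ → 11P₁ + P₂ = 182.
Market 2: 11P₂ + 2P₁ = 338.
Eliminating P₂: 11×(1) − 1×(2) gives 119P₁ = 1664, so P₁ = 1664/119.
Back-substitute into (2): P₂ = (338 − 2×1664/119) / 11 = 3354/119.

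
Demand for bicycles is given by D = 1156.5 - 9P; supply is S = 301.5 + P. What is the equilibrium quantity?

Q* = 387

Set D = S: 1156.5 - 9P = 301.5 + P.
855 = 10P, so P* = 85.5.
Q* = 1156.5 − 9(85.5) = 387.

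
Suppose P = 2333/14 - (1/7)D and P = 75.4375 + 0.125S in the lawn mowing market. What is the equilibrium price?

Set the two price expressions equal: 2333/14 - (1/7)Q = 75.4375 + 0.125Q.
10215/112 = (15/56)Q, so Q* = 340.5.
P* = 2333/14 − (1/7)(340.5) = 118.

P* = 118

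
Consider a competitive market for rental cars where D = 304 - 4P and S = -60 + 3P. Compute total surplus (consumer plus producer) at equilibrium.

Total surplus = 2688

Equilibrium: 304 - 4P = -60 + 3P gives P* = 52, Q* = 96.
Demand choke price: P = 76; supply starts at P = 20.
CS = ½(76 − 52)(96) = 1152; PS = ½(52 − 20)(96) = 1536.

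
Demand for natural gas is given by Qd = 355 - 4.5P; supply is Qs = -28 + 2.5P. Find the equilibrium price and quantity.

Set Qd = Qs: 355 - 4.5P = -28 + 2.5P.
383 = 7P, so P* = 383/7.
Q* = 355 − 4.5(383/7) = 1523/14.

P* = 383/7, Q* = 1523/14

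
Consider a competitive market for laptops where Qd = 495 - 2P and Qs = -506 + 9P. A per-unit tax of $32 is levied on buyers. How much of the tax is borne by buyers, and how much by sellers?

Pre-tax equilibrium: P* = 91, Q* = 313.
Tax on buyers shifts demand to Qd = 495 − 2(P + 32) = 431 - 2P.
431 - 2P = -506 + 9P gives seller price Ps = 937/11; buyers pay Pb = 937/11 + 32 = 1289/11.
New quantity: Q = 495 − 2(1289/11) = 2867/11.
Buyer burden = 1289/11 − 91 = 288/11; seller burden = 91 − 937/11 = 64/11.

Buyers bear 288/11, sellers bear 64/11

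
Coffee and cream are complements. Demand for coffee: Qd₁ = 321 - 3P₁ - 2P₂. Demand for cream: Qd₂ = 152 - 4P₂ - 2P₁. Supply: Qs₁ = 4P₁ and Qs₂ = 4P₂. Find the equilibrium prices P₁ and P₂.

P₁ = 566/13, P₂ = 211/26

Market 1: 321 - 3P₁ - 2P₂ = 4P₁ → 7P₁ + 2P₂ = 321.
Market 2: 8P₂ + 2P₁ = 152.
Eliminating P₂: 8×(1) − 2×(2) gives 52P₁ = 2264, so P₁ = 566/13.
Back-substitute into (2): P₂ = (152 − 2×566/13) / 8 = 211/26.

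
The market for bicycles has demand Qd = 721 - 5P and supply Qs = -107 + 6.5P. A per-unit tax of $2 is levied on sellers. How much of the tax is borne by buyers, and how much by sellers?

Pre-tax equilibrium: P* = 72, Q* = 361.
Tax on sellers shifts supply to Qs = -107 + 6.5(P − 2) = -120 + 6.5P.
721 - 5P = -120 + 6.5P gives buyer price Pb = 1682/23; sellers receive Ps = 1682/23 − 2 = 1636/23.
New quantity: Q = 721 − 5(1682/23) = 8173/23.
Buyer burden = 1682/23 − 72 = 26/23; seller burden = 72 − 1636/23 = 20/23.

Buyers bear 26/23, sellers bear 20/23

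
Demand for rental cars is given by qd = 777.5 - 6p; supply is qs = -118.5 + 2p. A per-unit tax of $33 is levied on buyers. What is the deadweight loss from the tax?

Pre-tax equilibrium: p* = 112, q* = 105.5.
Tax on buyers shifts demand to qd = 777.5 − 6(p + 33) = 579.5 - 6p.
579.5 - 6p = -118.5 + 2p gives seller price ps = 87.25; buyers pay pb = 87.25 + 33 = 120.25.
New quantity: q = 777.5 − 6(120.25) = 56.
DWL = ½ × 33 × (105.5 − 56) = 816.75.

Deadweight loss = 816.75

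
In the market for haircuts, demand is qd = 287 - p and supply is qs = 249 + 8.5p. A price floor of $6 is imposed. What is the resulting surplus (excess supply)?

Equilibrium price would be p* = 4, so the floor at 6 binds.
At p = 6: qd = 281, qs = 300.
Surplus = 300 − 281 = 19.

Surplus = 19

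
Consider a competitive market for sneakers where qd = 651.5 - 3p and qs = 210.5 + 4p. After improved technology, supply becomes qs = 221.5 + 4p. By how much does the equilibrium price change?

Original equilibrium: p* = 63, q* = 462.5.
New equilibrium: 651.5 - 3p = 221.5 + 4p, so 430 = 7p and p' = 430/7; q' = 651.5 − 3(430/7) = 6541/14.
Change in price: 430/7 − 63 = -11/7.

Δp = -11/7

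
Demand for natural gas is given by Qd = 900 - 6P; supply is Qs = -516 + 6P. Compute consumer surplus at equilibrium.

Consumer surplus = 3072

Equilibrium: 900 - 6P = -516 + 6P gives P* = 118, Q* = 192.
Demand choke price (Qd = 0): P = 150.
CS = ½(150 − 118)(192) = 3072.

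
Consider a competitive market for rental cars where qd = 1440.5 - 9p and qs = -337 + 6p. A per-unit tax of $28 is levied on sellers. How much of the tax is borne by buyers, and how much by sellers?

Pre-tax equilibrium: p* = 118.5, q* = 374.
Tax on sellers shifts supply to qs = -337 + 6(p − 28) = -505 + 6p.
1440.5 - 9p = -505 + 6p gives buyer price pb = 129.7; sellers receive ps = 129.7 − 28 = 101.7.
New quantity: q = 1440.5 − 9(129.7) = 273.2.
Buyer burden = 129.7 − 118.5 = 11.2; seller burden = 118.5 − 101.7 = 16.8.

Buyers bear $11.2, sellers bear $16.8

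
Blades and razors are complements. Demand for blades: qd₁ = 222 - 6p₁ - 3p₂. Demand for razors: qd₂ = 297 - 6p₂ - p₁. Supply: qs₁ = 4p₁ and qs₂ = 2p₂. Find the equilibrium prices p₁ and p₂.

p₁ = 885/77, p₂ = 2748/77

Market 1: 222 - 6p₁ - 3p₂ = 4p₁ → 10p₁ + 3p₂ = 222.
Market 2: 8p₂ + p₁ = 297.
Eliminating p₂: 8×(1) − 3×(2) gives 77p₁ = 885, so p₁ = 885/77.
Back-substitute into (2): p₂ = (297 − 1×885/77) / 8 = 2748/77.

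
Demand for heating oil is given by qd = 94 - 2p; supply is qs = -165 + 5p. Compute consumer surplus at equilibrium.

Equilibrium: 94 - 2p = -165 + 5p gives p* = 37, q* = 20.
Demand choke price (qd = 0): p = 47.
CS = ½(47 − 37)(20) = 100.

Consumer surplus = 100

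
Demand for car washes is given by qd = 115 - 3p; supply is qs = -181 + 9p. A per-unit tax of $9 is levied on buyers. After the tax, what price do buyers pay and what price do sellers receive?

Pre-tax equilibrium: p* = 74/3, q* = 41.
Tax on buyers shifts demand to qd = 115 − 3(p + 9) = 88 - 3p.
88 - 3p = -181 + 9p gives seller price ps = 269/12; buyers pay pb = 269/12 + 9 = 377/12.
New quantity: q = 115 − 3(377/12) = 20.75.

Buyers pay 377/12, sellers receive 269/12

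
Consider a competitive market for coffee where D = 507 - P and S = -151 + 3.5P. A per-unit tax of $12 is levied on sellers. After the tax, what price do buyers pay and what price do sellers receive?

Pre-tax equilibrium: P* = 1316/9, Q* = 3247/9.
Tax on sellers shifts supply to S = -151 + 3.5(P − 12) = -193 + 3.5P.
507 - P = -193 + 3.5P gives buyer price Pb = 1400/9; sellers receive Ps = 1400/9 − 12 = 1292/9.
New quantity: Q = 507 − 1(1400/9) = 3163/9.

Buyers pay 1400/9, sellers receive 1292/9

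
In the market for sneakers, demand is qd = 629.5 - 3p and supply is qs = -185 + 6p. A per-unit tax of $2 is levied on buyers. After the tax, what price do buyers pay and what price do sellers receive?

Buyers pay 551/6, sellers receive 539/6

Pre-tax equilibrium: p* = 90.5, q* = 358.
Tax on buyers shifts demand to qd = 629.5 − 3(p + 2) = 623.5 - 3p.
623.5 - 3p = -185 + 6p gives seller price ps = 539/6; buyers pay pb = 539/6 + 2 = 551/6.
New quantity: q = 629.5 − 3(551/6) = 354.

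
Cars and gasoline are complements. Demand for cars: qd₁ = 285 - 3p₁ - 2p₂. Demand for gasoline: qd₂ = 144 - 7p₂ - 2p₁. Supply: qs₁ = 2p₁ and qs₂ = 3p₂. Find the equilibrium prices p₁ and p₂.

p₁ = 1281/23, p₂ = 75/23

Market 1: 285 - 3p₁ - 2p₂ = 2p₁ → 5p₁ + 2p₂ = 285.
Market 2: 10p₂ + 2p₁ = 144.
Eliminating p₂: 10×(1) − 2×(2) gives 46p₁ = 2562, so p₁ = 1281/23.
Back-substitute into (2): p₂ = (144 − 2×1281/23) / 10 = 75/23.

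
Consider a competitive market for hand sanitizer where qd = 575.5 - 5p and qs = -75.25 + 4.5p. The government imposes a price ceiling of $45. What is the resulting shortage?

Equilibrium price would be p* = 68.5, so the ceiling at 45 binds.
At p = 45: qd = 575.5 − 5(45) = 350.5, qs = -75.25 + 4.5(45) = 127.25.
Shortage = 350.5 − 127.25 = 223.25.

Shortage = 223.25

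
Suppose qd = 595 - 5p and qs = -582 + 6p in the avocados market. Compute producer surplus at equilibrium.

Equilibrium: 595 - 5p = -582 + 6p gives p* = 107, q* = 60.
Supply starts at p = 97 (where qs = 0).
PS = ½(107 − 97)(60) = 300.

Producer surplus = 300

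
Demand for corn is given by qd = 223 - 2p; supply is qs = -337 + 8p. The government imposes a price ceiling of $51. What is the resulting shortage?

Equilibrium price would be p* = 56, so the ceiling at 51 binds.
At p = 51: qd = 223 − 2(51) = 121, qs = -337 + 8(51) = 71.
Shortage = 121 − 71 = 50.

Shortage = 50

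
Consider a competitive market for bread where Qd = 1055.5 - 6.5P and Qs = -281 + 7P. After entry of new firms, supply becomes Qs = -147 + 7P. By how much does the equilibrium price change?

ΔP = -268/27

Original equilibrium: P* = 99, Q* = 412.
New equilibrium: 1055.5 - 6.5P = -147 + 7P, so 1202.5 = 13.5P and P' = 2405/27; Q' = 1055.5 − 6.5(2405/27) = 12866/27.
Change in price: 2405/27 − 99 = -268/27.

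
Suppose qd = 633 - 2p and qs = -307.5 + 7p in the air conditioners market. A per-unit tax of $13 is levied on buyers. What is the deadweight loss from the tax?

Deadweight loss = 1183/9

Pre-tax equilibrium: p* = 104.5, q* = 424.
Tax on buyers shifts demand to qd = 633 − 2(p + 13) = 607 - 2p.
607 - 2p = -307.5 + 7p gives seller price ps = 1829/18; buyers pay pb = 1829/18 + 13 = 2063/18.
New quantity: q = 633 − 2(2063/18) = 3634/9.
DWL = ½ × 13 × (424 − 3634/9) = 1183/9.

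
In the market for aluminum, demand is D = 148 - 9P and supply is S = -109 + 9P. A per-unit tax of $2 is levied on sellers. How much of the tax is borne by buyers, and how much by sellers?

Buyers bear $1, sellers bear $1

Pre-tax equilibrium: P* = 257/18, Q* = 19.5.
Tax on sellers shifts supply to S = -109 + 9(P − 2) = -127 + 9P.
148 - 9P = -127 + 9P gives buyer price Pb = 275/18; sellers receive Ps = 275/18 − 2 = 239/18.
New quantity: Q = 148 − 9(275/18) = 10.5.
Buyer burden = 275/18 − 257/18 = 1; seller burden = 257/18 − 239/18 = 1.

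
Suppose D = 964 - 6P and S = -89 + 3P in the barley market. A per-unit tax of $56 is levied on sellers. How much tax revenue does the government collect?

Tax revenue = 8400

Pre-tax equilibrium: P* = 117, Q* = 262.
Tax on sellers shifts supply to S = -89 + 3(P − 56) = -257 + 3P.
964 - 6P = -257 + 3P gives buyer price Pb = 407/3; sellers receive Ps = 407/3 − 56 = 239/3.
New quantity: Q = 964 − 6(407/3) = 150.
Revenue = 56 × 150 = 8400.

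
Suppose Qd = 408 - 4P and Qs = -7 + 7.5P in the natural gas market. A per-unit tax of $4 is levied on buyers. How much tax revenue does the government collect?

Tax revenue = 23296/23

Pre-tax equilibrium: P* = 830/23, Q* = 6064/23.
Tax on buyers shifts demand to Qd = 408 − 4(P + 4) = 392 - 4P.
392 - 4P = -7 + 7.5P gives seller price Ps = 798/23; buyers pay Pb = 798/23 + 4 = 890/23.
New quantity: Q = 408 − 4(890/23) = 5824/23.
Revenue = 4 × 5824/23 = 23296/23.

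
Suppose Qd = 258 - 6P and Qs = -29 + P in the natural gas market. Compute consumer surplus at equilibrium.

Consumer surplus = 12

Equilibrium: 258 - 6P = -29 + P gives P* = 41, Q* = 12.
Demand choke price (Qd = 0): P = 43.
CS = ½(43 − 41)(12) = 12.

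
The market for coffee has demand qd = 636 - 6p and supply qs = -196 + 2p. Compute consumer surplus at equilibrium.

Consumer surplus = 12

Equilibrium: 636 - 6p = -196 + 2p gives p* = 104, q* = 12.
Demand choke price (qd = 0): p = 106.
CS = ½(106 − 104)(12) = 12.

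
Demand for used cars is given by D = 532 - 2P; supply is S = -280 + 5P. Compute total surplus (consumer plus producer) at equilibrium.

Equilibrium: 532 - 2P = -280 + 5P gives P* = 116, Q* = 300.
Demand choke price: P = 266; supply starts at P = 56.
CS = ½(266 − 116)(300) = 22500; PS = ½(116 − 56)(300) = 9000.

Total surplus = 31500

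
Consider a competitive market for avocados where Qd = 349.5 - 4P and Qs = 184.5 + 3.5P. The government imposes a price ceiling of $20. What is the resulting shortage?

Equilibrium price would be P* = 22, so the ceiling at 20 binds.
At P = 20: Qd = 349.5 − 4(20) = 269.5, Qs = 184.5 + 3.5(20) = 254.5.
Shortage = 269.5 − 254.5 = 15.

Shortage = 15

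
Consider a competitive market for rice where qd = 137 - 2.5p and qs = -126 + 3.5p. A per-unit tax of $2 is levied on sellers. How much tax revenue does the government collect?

Tax revenue = 49

Pre-tax equilibrium: p* = 263/6, q* = 329/12.
Tax on sellers shifts supply to qs = -126 + 3.5(p − 2) = -133 + 3.5p.
137 - 2.5p = -133 + 3.5p gives buyer price pb = 45; sellers receive ps = 45 − 2 = 43.
New quantity: q = 137 − 2.5(45) = 24.5.
Revenue = 2 × 24.5 = 49.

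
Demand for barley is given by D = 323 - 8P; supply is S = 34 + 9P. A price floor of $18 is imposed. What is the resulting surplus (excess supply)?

Equilibrium price would be P* = 17, so the floor at 18 binds.
At P = 18: D = 179, S = 196.
Surplus = 196 − 179 = 17.

Surplus = 17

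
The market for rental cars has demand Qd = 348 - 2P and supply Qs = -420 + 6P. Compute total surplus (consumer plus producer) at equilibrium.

Total surplus = 8112

Equilibrium: 348 - 2P = -420 + 6P gives P* = 96, Q* = 156.
Demand choke price: P = 174; supply starts at P = 70.
CS = ½(174 − 96)(156) = 6084; PS = ½(96 − 70)(156) = 2028.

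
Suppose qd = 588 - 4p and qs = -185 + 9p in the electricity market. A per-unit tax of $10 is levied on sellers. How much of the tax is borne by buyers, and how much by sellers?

Buyers bear 90/13, sellers bear 40/13

Pre-tax equilibrium: p* = 773/13, q* = 4552/13.
Tax on sellers shifts supply to qs = -185 + 9(p − 10) = -275 + 9p.
588 - 4p = -275 + 9p gives buyer price pb = 863/13; sellers receive ps = 863/13 − 10 = 733/13.
New quantity: q = 588 − 4(863/13) = 4192/13.
Buyer burden = 863/13 − 773/13 = 90/13; seller burden = 773/13 − 733/13 = 40/13.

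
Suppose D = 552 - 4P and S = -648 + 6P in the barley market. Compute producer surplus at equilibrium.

Producer surplus = 432

Equilibrium: 552 - 4P = -648 + 6P gives P* = 120, Q* = 72.
Supply starts at P = 108 (where S = 0).
PS = ½(120 − 108)(72) = 432.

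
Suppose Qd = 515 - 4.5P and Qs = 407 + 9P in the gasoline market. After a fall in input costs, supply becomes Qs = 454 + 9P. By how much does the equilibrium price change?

ΔP = -94/27

Original equilibrium: P* = 8, Q* = 479.
New equilibrium: 515 - 4.5P = 454 + 9P, so 61 = 13.5P and P' = 122/27; Q' = 515 − 4.5(122/27) = 1484/3.
Change in price: 122/27 − 8 = -94/27.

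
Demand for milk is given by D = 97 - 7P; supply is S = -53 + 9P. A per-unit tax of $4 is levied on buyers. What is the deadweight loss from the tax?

Pre-tax equilibrium: P* = 9.375, Q* = 31.375.
Tax on buyers shifts demand to D = 97 − 7(P + 4) = 69 - 7P.
69 - 7P = -53 + 9P gives seller price Ps = 7.625; buyers pay Pb = 7.625 + 4 = 11.625.
New quantity: Q = 97 − 7(11.625) = 15.625.
DWL = ½ × 4 × (31.375 − 15.625) = 31.5.

Deadweight loss = 31.5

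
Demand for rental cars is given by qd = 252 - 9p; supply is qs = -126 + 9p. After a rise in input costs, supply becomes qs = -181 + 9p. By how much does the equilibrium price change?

Original equilibrium: p* = 21, q* = 63.
New equilibrium: 252 - 9p = -181 + 9p, so 433 = 18p and p' = 433/18; q' = 252 − 9(433/18) = 35.5.
Change in price: 433/18 − 21 = 55/18.

Δp = 55/18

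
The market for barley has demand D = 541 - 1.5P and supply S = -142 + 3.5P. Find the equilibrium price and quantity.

P* = 136.6, Q* = 336.1

Set D = S: 541 - 1.5P = -142 + 3.5P.
683 = 5P, so P* = 136.6.
Q* = 541 − 1.5(136.6) = 336.1.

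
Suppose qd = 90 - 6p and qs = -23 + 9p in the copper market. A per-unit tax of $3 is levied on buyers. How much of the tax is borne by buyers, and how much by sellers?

Pre-tax equilibrium: p* = 113/15, q* = 44.8.
Tax on buyers shifts demand to qd = 90 − 6(p + 3) = 72 - 6p.
72 - 6p = -23 + 9p gives seller price ps = 19/3; buyers pay pb = 19/3 + 3 = 28/3.
New quantity: q = 90 − 6(28/3) = 34.
Buyer burden = 28/3 − 113/15 = 1.8; seller burden = 113/15 − 19/3 = 1.2.

Buyers bear $1.8, sellers bear $1.2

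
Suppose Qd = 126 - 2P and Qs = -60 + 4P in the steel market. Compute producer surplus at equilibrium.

Equilibrium: 126 - 2P = -60 + 4P gives P* = 31, Q* = 64.
Supply starts at P = 15 (where Qs = 0).
PS = ½(31 − 15)(64) = 512.

Producer surplus = 512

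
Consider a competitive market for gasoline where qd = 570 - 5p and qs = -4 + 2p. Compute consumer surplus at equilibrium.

Consumer surplus = 2560

Equilibrium: 570 - 5p = -4 + 2p gives p* = 82, q* = 160.
Demand choke price (qd = 0): p = 114.
CS = ½(114 − 82)(160) = 2560.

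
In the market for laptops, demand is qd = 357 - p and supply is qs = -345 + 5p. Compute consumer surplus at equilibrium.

Consumer surplus = 28800

Equilibrium: 357 - p = -345 + 5p gives p* = 117, q* = 240.
Demand choke price (qd = 0): p = 357.
CS = ½(357 − 117)(240) = 28800.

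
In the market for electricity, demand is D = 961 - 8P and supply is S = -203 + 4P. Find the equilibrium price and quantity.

P* = 97, Q* = 185

Set D = S: 961 - 8P = -203 + 4P.
1164 = 12P, so P* = 97.
Q* = 961 − 8(97) = 185.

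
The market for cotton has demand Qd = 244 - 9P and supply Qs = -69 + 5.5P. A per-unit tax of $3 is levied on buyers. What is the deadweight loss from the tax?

Deadweight loss = 891/58

Pre-tax equilibrium: P* = 626/29, Q* = 1442/29.
Tax on buyers shifts demand to Qd = 244 − 9(P + 3) = 217 - 9P.
217 - 9P = -69 + 5.5P gives seller price Ps = 572/29; buyers pay Pb = 572/29 + 3 = 659/29.
New quantity: Q = 244 − 9(659/29) = 1145/29.
DWL = ½ × 3 × (1442/29 − 1145/29) = 891/58.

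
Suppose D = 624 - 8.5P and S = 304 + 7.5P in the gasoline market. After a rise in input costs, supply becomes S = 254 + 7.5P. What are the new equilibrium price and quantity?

Original equilibrium: P* = 20, Q* = 454.
New equilibrium: 624 - 8.5P = 254 + 7.5P, so 370 = 16P and P' = 23.125; Q' = 624 − 8.5(23.125) = 427.4375.

P' = 23.125, Q' = 427.4375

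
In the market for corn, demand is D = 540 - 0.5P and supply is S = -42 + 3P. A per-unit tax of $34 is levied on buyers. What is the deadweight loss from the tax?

Deadweight loss = 1734/7

Pre-tax equilibrium: P* = 1164/7, Q* = 3198/7.
Tax on buyers shifts demand to D = 540 − 0.5(P + 34) = 523 - 0.5P.
523 - 0.5P = -42 + 3P gives seller price Ps = 1130/7; buyers pay Pb = 1130/7 + 34 = 1368/7.
New quantity: Q = 540 − 0.5(1368/7) = 3096/7.
DWL = ½ × 34 × (3198/7 − 3096/7) = 1734/7.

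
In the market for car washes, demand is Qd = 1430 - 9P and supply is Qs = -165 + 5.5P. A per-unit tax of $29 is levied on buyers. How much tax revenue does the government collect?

Tax revenue = 9889

Pre-tax equilibrium: P* = 110, Q* = 440.
Tax on buyers shifts demand to Qd = 1430 − 9(P + 29) = 1169 - 9P.
1169 - 9P = -165 + 5.5P gives seller price Ps = 92; buyers pay Pb = 92 + 29 = 121.
New quantity: Q = 1430 − 9(121) = 341.
Revenue = 29 × 341 = 9889.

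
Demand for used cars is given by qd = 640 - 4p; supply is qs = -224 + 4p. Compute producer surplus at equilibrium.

Equilibrium: 640 - 4p = -224 + 4p gives p* = 108, q* = 208.
Supply starts at p = 56 (where qs = 0).
PS = ½(108 − 56)(208) = 5408.

Producer surplus = 5408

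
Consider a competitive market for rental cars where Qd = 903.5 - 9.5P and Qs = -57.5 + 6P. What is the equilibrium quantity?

Set Qd = Qs: 903.5 - 9.5P = -57.5 + 6P.
961 = 15.5P, so P* = 62.
Q* = 903.5 − 9.5(62) = 314.5.

Q* = 314.5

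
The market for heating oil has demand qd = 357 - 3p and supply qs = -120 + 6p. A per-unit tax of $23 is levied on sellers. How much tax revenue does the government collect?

Pre-tax equilibrium: p* = 53, q* = 198.
Tax on sellers shifts supply to qs = -120 + 6(p − 23) = -258 + 6p.
357 - 3p = -258 + 6p gives buyer price pb = 205/3; sellers receive ps = 205/3 − 23 = 136/3.
New quantity: q = 357 − 3(205/3) = 152.
Revenue = 23 × 152 = 3496.

Tax revenue = 3496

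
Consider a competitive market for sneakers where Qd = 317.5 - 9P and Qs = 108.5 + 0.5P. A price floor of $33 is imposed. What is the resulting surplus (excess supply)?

Surplus = 104.5

Equilibrium price would be P* = 22, so the floor at 33 binds.
At P = 33: Qd = 20.5, Qs = 125.
Surplus = 125 − 20.5 = 104.5.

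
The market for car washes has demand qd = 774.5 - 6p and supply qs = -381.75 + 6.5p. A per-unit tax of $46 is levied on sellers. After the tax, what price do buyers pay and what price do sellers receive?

Pre-tax equilibrium: p* = 92.5, q* = 219.5.
Tax on sellers shifts supply to qs = -381.75 + 6.5(p − 46) = -680.75 + 6.5p.
774.5 - 6p = -680.75 + 6.5p gives buyer price pb = 116.42; sellers receive ps = 116.42 − 46 = 70.42.
New quantity: q = 774.5 − 6(116.42) = 75.98.

Buyers pay $116.42, sellers receive $70.42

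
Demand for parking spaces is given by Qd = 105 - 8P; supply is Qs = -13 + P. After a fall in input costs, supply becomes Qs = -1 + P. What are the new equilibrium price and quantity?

P' = 106/9, Q' = 97/9

Original equilibrium: P* = 118/9, Q* = 1/9.
New equilibrium: 105 - 8P = -1 + P, so 106 = 9P and P' = 106/9; Q' = 105 − 8(106/9) = 97/9.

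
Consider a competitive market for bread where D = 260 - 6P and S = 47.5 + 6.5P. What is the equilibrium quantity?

Set D = S: 260 - 6P = 47.5 + 6.5P.
212.5 = 12.5P, so P* = 17.
Q* = 260 − 6(17) = 158.

Q* = 158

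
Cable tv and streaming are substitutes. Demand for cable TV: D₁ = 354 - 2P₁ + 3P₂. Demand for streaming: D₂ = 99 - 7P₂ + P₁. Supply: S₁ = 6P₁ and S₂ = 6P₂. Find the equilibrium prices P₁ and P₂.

P₁ = 4899/101, P₂ = 1146/101

Market 1: 354 - 2P₁ + 3P₂ = 6P₁ → 8P₁ - 3P₂ = 354.
Market 2: 13P₂ - P₁ = 99.
Eliminating P₂: 13×(1) + 3×(2) gives 101P₁ = 4899, so P₁ = 4899/101.
Back-substitute into (2): P₂ = (99 + 1×4899/101) / 13 = 1146/101.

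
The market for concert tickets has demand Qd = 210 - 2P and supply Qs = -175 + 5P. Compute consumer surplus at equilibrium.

Consumer surplus = 2500

Equilibrium: 210 - 2P = -175 + 5P gives P* = 55, Q* = 100.
Demand choke price (Qd = 0): P = 105.
CS = ½(105 − 55)(100) = 2500.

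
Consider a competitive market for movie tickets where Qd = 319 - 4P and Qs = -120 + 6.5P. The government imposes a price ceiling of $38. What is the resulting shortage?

Equilibrium price would be P* = 878/21, so the ceiling at 38 binds.
At P = 38: Qd = 319 − 4(38) = 167, Qs = -120 + 6.5(38) = 127.
Shortage = 167 − 127 = 40.

Shortage = 40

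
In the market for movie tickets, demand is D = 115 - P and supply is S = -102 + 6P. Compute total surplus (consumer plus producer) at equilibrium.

Equilibrium: 115 - P = -102 + 6P gives P* = 31, Q* = 84.
Demand choke price: P = 115; supply starts at P = 17.
CS = ½(115 − 31)(84) = 3528; PS = ½(31 − 17)(84) = 588.

Total surplus = 4116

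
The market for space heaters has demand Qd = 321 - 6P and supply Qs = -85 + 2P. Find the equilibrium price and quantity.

Set Qd = Qs: 321 - 6P = -85 + 2P.
406 = 8P, so P* = 50.75.
Q* = 321 − 6(50.75) = 16.5.

P* = 50.75, Q* = 16.5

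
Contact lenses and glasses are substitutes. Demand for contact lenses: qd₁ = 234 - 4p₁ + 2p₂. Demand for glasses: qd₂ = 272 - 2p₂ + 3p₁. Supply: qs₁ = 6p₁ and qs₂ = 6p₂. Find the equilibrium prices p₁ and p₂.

p₁ = 1208/37, p₂ = 1711/37

Market 1: 234 - 4p₁ + 2p₂ = 6p₁ → 10p₁ - 2p₂ = 234.
Market 2: 8p₂ - 3p₁ = 272.
Eliminating p₂: 8×(1) + 2×(2) gives 74p₁ = 2416, so p₁ = 1208/37.
Back-substitute into (2): p₂ = (272 + 3×1208/37) / 8 = 1711/37.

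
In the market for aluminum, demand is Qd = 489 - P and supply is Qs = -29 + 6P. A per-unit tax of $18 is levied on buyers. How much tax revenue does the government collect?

Pre-tax equilibrium: P* = 74, Q* = 415.
Tax on buyers shifts demand to Qd = 489 − 1(P + 18) = 471 - P.
471 - P = -29 + 6P gives seller price Ps = 500/7; buyers pay Pb = 500/7 + 18 = 626/7.
New quantity: Q = 489 − 1(626/7) = 2797/7.
Revenue = 18 × 2797/7 = 50346/7.

Tax revenue = 50346/7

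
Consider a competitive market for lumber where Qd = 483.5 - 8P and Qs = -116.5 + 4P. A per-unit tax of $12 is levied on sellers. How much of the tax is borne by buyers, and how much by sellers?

Pre-tax equilibrium: P* = 50, Q* = 83.5.
Tax on sellers shifts supply to Qs = -116.5 + 4(P − 12) = -164.5 + 4P.
483.5 - 8P = -164.5 + 4P gives buyer price Pb = 54; sellers receive Ps = 54 − 12 = 42.
New quantity: Q = 483.5 − 8(54) = 51.5.
Buyer burden = 54 − 50 = 4; seller burden = 50 − 42 = 8.

Buyers bear $4, sellers bear $8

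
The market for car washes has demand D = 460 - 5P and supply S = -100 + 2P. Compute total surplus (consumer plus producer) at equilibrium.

Equilibrium: 460 - 5P = -100 + 2P gives P* = 80, Q* = 60.
Demand choke price: P = 92; supply starts at P = 50.
CS = ½(92 − 80)(60) = 360; PS = ½(80 − 50)(60) = 900.

Total surplus = 1260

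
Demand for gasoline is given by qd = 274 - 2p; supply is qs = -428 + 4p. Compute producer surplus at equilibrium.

Producer surplus = 200

Equilibrium: 274 - 2p = -428 + 4p gives p* = 117, q* = 40.
Supply starts at p = 107 (where qs = 0).
PS = ½(117 − 107)(40) = 200.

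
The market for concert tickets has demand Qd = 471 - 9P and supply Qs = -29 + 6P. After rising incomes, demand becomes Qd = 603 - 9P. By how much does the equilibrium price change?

Original equilibrium: P* = 100/3, Q* = 171.
New equilibrium: 603 - 9P = -29 + 6P, so 632 = 15P and P' = 632/15; Q' = 603 − 9(632/15) = 223.8.
Change in price: 632/15 − 100/3 = 8.8.

ΔP = 8.8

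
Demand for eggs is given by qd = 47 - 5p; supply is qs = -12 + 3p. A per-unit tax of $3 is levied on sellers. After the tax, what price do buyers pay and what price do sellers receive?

Pre-tax equilibrium: p* = 7.375, q* = 10.125.
Tax on sellers shifts supply to qs = -12 + 3(p − 3) = -21 + 3p.
47 - 5p = -21 + 3p gives buyer price pb = 8.5; sellers receive ps = 8.5 − 3 = 5.5.
New quantity: q = 47 − 5(8.5) = 4.5.

Buyers pay $8.5, sellers receive $5.5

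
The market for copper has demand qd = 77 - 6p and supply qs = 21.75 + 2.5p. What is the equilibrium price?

p* = 6.5

Set qd = qs: 77 - 6p = 21.75 + 2.5p.
55.25 = 8.5p, so p* = 6.5.
q* = 77 − 6(6.5) = 38.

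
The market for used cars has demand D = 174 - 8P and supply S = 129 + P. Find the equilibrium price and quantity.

Set D = S: 174 - 8P = 129 + P.
45 = 9P, so P* = 5.
Q* = 174 − 8(5) = 134.

P* = 5, Q* = 134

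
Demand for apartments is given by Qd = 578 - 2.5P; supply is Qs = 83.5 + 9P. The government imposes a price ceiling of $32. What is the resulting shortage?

Shortage = 126.5

Equilibrium price would be P* = 43, so the ceiling at 32 binds.
At P = 32: Qd = 578 − 2.5(32) = 498, Qs = 83.5 + 9(32) = 371.5.
Shortage = 498 − 371.5 = 126.5.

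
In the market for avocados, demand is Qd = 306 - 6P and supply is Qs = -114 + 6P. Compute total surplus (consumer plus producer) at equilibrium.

Total surplus = 1536

Equilibrium: 306 - 6P = -114 + 6P gives P* = 35, Q* = 96.
Demand choke price: P = 51; supply starts at P = 19.
CS = ½(51 − 35)(96) = 768; PS = ½(35 − 19)(96) = 768.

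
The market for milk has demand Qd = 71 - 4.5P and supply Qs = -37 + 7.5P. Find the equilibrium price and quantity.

Set Qd = Qs: 71 - 4.5P = -37 + 7.5P.
108 = 12P, so P* = 9.
Q* = 71 − 4.5(9) = 30.5.

P* = 9, Q* = 30.5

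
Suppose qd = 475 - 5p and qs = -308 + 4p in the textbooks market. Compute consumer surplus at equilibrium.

Consumer surplus = 160

Equilibrium: 475 - 5p = -308 + 4p gives p* = 87, q* = 40.
Demand choke price (qd = 0): p = 95.
CS = ½(95 − 87)(40) = 160.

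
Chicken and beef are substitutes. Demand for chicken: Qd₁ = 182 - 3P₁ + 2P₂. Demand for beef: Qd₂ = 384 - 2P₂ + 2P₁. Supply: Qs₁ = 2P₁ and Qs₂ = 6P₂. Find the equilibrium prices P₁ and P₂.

Market 1: 182 - 3P₁ + 2P₂ = 2P₁ → 5P₁ - 2P₂ = 182.
Market 2: 8P₂ - 2P₁ = 384.
Eliminating P₂: 8×(1) + 2×(2) gives 36P₁ = 2224, so P₁ = 556/9.
Back-substitute into (2): P₂ = (384 + 2×556/9) / 8 = 571/9.

P₁ = 556/9, P₂ = 571/9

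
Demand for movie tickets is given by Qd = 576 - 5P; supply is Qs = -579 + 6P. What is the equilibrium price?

P* = 105

Set Qd = Qs: 576 - 5P = -579 + 6P.
1155 = 11P, so P* = 105.
Q* = 576 − 5(105) = 51.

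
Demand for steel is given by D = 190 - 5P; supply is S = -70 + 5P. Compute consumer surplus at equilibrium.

Consumer surplus = 360

Equilibrium: 190 - 5P = -70 + 5P gives P* = 26, Q* = 60.
Demand choke price (D = 0): P = 38.
CS = ½(38 − 26)(60) = 360.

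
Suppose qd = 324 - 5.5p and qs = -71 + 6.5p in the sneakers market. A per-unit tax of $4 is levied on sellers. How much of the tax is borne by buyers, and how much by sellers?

Buyers bear 13/6, sellers bear 11/6

Pre-tax equilibrium: p* = 395/12, q* = 3431/24.
Tax on sellers shifts supply to qs = -71 + 6.5(p − 4) = -97 + 6.5p.
324 - 5.5p = -97 + 6.5p gives buyer price pb = 421/12; sellers receive ps = 421/12 − 4 = 373/12.
New quantity: q = 324 − 5.5(421/12) = 3145/24.
Buyer burden = 421/12 − 395/12 = 13/6; seller burden = 395/12 − 373/12 = 11/6.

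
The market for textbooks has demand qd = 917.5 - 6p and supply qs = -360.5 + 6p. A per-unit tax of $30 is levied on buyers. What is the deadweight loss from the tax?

Pre-tax equilibrium: p* = 106.5, q* = 278.5.
Tax on buyers shifts demand to qd = 917.5 − 6(p + 30) = 737.5 - 6p.
737.5 - 6p = -360.5 + 6p gives seller price ps = 91.5; buyers pay pb = 91.5 + 30 = 121.5.
New quantity: q = 917.5 − 6(121.5) = 188.5.
DWL = ½ × 30 × (278.5 − 188.5) = 1350.

Deadweight loss = 1350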